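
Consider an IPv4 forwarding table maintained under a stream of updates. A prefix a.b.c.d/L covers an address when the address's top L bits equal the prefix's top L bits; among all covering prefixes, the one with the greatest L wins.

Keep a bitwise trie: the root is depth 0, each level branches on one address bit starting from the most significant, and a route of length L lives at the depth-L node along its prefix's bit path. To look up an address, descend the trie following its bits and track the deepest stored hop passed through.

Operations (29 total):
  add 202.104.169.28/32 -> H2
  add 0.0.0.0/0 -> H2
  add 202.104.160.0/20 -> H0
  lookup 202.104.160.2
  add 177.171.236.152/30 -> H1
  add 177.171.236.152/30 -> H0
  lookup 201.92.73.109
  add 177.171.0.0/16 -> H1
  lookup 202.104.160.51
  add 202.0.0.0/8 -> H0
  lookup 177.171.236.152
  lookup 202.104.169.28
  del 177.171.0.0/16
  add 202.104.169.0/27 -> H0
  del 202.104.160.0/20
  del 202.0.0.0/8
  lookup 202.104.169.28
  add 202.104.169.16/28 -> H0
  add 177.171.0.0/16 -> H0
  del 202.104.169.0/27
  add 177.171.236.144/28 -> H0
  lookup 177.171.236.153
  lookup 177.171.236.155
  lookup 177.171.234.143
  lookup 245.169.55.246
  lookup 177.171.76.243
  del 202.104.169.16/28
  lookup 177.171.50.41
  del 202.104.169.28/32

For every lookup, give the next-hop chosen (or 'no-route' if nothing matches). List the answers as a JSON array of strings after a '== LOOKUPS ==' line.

Process each operation:
  add 202.104.169.28/32 -> H2 at depth 32
  add 0.0.0.0/0 -> H2 at depth 0
  add 202.104.160.0/20 -> H0 at depth 20
  ? 202.104.160.2  path d0:H2→d1:-→d2:-→d3:-→d4:-→d5:-→d6:-→d7:-→d8:-→d9:-→d10:-→d11:-→d12:-→d13:-→d14:-→d15:-→d16:-→d17:-→d18:-→d19:-→d20:H0  best=H0
  add 177.171.236.152/30 -> H1 at depth 30
  add 177.171.236.152/30 -> H0 at depth 30
  ? 201.92.73.109  path d0:H2→d1:-→d2:-→d3:-→d4:-→d5:-→d6:-  best=H2
  add 177.171.0.0/16 -> H1 at depth 16
  ? 202.104.160.51  path d0:H2→d1:-→d2:-→d3:-→d4:-→d5:-→d6:-→d7:-→d8:-→d9:-→d10:-→d11:-→d12:-→d13:-→d14:-→d15:-→d16:-→d17:-→d18:-→d19:-→d20:H0  best=H0
  add 202.0.0.0/8 -> H0 at depth 8
  ? 177.171.236.152  path d0:H2→d1:-→d2:-→d3:-→d4:-→d5:-→d6:-→d7:-→d8:-→d9:-→d10:-→d11:-→d12:-→d13:-→d14:-→d15:-→d16:H1→d17:-→d18:-→d19:-→d20:-→d21:-→d22:-→d23:-→d24:-→d25:-→d26:-→d27:-→d28:-→d29:-→d30:H0  best=H0
  ? 202.104.169.28  path d0:H2→d1:-→d2:-→d3:-→d4:-→d5:-→d6:-→d7:-→d8:H0→d9:-→d10:-→d11:-→d12:-→d13:-→d14:-→d15:-→d16:-→d17:-→d18:-→d19:-→d20:H0→d21:-→d22:-→d23:-→d24:-→d25:-→d26:-→d27:-→d28:-→d29:-→d30:-→d31:-→d32:H2  best=H2
  - 177.171.0.0/16 clear@16
  add 202.104.169.0/27 -> H0 at depth 27
  - 202.104.160.0/20 clear@20
  - 202.0.0.0/8 clear@8
  ? 202.104.169.28  path d0:H2→d1:-→d2:-→d3:-→d4:-→d5:-→d6:-→d7:-→d8:-→d9:-→d10:-→d11:-→d12:-→d13:-→d14:-→d15:-→d16:-→d17:-→d18:-→d19:-→d20:-→d21:-→d22:-→d23:-→d24:-→d25:-→d26:-→d27:H0→d28:-→d29:-→d30:-→d31:-→d32:H2  best=H2
  add 202.104.169.16/28 -> H0 at depth 28
  add 177.171.0.0/16 -> H0 at depth 16
  - 202.104.169.0/27 clear@27
  add 177.171.236.144/28 -> H0 at depth 28
  ? 177.171.236.153  path d0:H2→d1:-→d2:-→d3:-→d4:-→d5:-→d6:-→d7:-→d8:-→d9:-→d10:-→d11:-→d12:-→d13:-→d14:-→d15:-→d16:H0→d17:-→d18:-→d19:-→d20:-→d21:-→d22:-→d23:-→d24:-→d25:-→d26:-→d27:-→d28:H0→d29:-→d30:H0  best=H0
  ? 177.171.236.155  path d0:H2→d1:-→d2:-→d3:-→d4:-→d5:-→d6:-→d7:-→d8:-→d9:-→d10:-→d11:-→d12:-→d13:-→d14:-→d15:-→d16:H0→d17:-→d18:-→d19:-→d20:-→d21:-→d22:-→d23:-→d24:-→d25:-→d26:-→d27:-→d28:H0→d29:-→d30:H0  best=H0
  ? 177.171.234.143  path d0:H2→d1:-→d2:-→d3:-→d4:-→d5:-→d6:-→d7:-→d8:-→d9:-→d10:-→d11:-→d12:-→d13:-→d14:-→d15:-→d16:H0→d17:-→d18:-→d19:-→d20:-→d21:-  best=H0
  ? 245.169.55.246  path d0:H2→d1:-→d2:-  best=H2
  ? 177.171.76.243  path d0:H2→d1:-→d2:-→d3:-→d4:-→d5:-→d6:-→d7:-→d8:-→d9:-→d10:-→d11:-→d12:-→d13:-→d14:-→d15:-→d16:H0  best=H0
  - 202.104.169.16/28 clear@28
  ? 177.171.50.41  path d0:H2→d1:-→d2:-→d3:-→d4:-→d5:-→d6:-→d7:-→d8:-→d9:-→d10:-→d11:-→d12:-→d13:-→d14:-→d15:-→d16:H0  best=H0
  - 202.104.169.28/32 clear@32

== LOOKUPS ==
["H0","H2","H0","H0","H2","H2","H0","H0","H0","H2","H0","H0"]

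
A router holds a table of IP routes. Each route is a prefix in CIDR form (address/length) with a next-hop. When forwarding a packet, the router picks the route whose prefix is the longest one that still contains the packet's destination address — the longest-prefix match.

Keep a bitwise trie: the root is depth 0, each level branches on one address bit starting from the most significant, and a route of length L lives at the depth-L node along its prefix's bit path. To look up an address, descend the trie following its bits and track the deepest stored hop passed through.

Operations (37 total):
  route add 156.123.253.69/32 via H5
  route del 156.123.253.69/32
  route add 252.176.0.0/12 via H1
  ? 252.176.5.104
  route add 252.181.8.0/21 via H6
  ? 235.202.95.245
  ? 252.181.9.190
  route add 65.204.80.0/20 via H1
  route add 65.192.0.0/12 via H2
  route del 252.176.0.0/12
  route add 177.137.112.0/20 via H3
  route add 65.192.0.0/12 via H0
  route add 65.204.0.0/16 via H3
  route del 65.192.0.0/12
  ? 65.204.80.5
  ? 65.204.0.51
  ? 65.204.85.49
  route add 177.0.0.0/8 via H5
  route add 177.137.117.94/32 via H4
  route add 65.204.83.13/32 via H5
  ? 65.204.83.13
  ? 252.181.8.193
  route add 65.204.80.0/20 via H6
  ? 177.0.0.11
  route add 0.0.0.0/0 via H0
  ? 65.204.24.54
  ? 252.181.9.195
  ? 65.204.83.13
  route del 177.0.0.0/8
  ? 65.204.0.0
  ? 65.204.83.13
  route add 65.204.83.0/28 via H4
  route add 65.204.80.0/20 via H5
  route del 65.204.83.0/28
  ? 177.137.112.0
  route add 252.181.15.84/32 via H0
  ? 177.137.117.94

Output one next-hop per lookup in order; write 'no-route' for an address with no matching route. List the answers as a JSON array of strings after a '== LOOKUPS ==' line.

Apply in order:
  add 156.123.253.69/32 -> H5 at depth 32
  - 156.123.253.69/32 clear@32
  add 252.176.0.0/12 -> H1 at depth 12
  Q 252.176.5.104: descend 111111001011 ; hops seen [H1] ; pick H1
  add 252.181.8.0/21 -> H6 at depth 21
  Q 235.202.95.245: descend 111 ; hops seen [∅] ; pick no-route
  Q 252.181.9.190: descend 111111001011010100001 ; hops seen [H1,H6] ; pick H6
  add 65.204.80.0/20 -> H1 at depth 20
  add 65.192.0.0/12 -> H2 at depth 12
  - 252.176.0.0/12 clear@12
  add 177.137.112.0/20 -> H3 at depth 20
  add 65.192.0.0/12 -> H0 at depth 12
  add 65.204.0.0/16 -> H3 at depth 16
  - 65.192.0.0/12 clear@12
  Q 65.204.80.5: descend 01000001110011000101 ; hops seen [H3,H1] ; pick H1
  Q 65.204.0.51: descend 01000001110011000 ; hops seen [H3] ; pick H3
  Q 65.204.85.49: descend 01000001110011000101 ; hops seen [H3,H1] ; pick H1
  add 177.0.0.0/8 -> H5 at depth 8
  add 177.137.117.94/32 -> H4 at depth 32
  add 65.204.83.13/32 -> H5 at depth 32
  Q 65.204.83.13: descend 01000001110011000101001100001101 ; hops seen [H3,H1,H5] ; pick H5
  Q 252.181.8.193: descend 111111001011010100001 ; hops seen [H6] ; pick H6
  add 65.204.80.0/20 -> H6 at depth 20
  Q 177.0.0.11: descend 10110001 ; hops seen [H5] ; pick H5
  add 0.0.0.0/0 -> H0 at depth 0
  Q 65.204.24.54: descend 01000001110011000 ; hops seen [H0,H3] ; pick H3
  Q 252.181.9.195: descend 111111001011010100001 ; hops seen [H0,H6] ; pick H6
  Q 65.204.83.13: descend 01000001110011000101001100001101 ; hops seen [H0,H3,H6,H5] ; pick H5
  - 177.0.0.0/8 clear@8
  Q 65.204.0.0: descend 01000001110011000 ; hops seen [H0,H3] ; pick H3
  Q 65.204.83.13: descend 01000001110011000101001100001101 ; hops seen [H0,H3,H6,H5] ; pick H5
  add 65.204.83.0/28 -> H4 at depth 28
  add 65.204.80.0/20 -> H5 at depth 20
  - 65.204.83.0/28 clear@28
  Q 177.137.112.0: descend 101100011000100101110 ; hops seen [H0,H3] ; pick H3
  add 252.181.15.84/32 -> H0 at depth 32
  Q 177.137.117.94: descend 10110001100010010111010101011110 ; hops seen [H0,H3,H4] ; pick H4

== LOOKUPS ==
["H1","no-route","H6","H1","H3","H1","H5","H6","H5","H3","H6","H5","H3","H5","H3","H4"]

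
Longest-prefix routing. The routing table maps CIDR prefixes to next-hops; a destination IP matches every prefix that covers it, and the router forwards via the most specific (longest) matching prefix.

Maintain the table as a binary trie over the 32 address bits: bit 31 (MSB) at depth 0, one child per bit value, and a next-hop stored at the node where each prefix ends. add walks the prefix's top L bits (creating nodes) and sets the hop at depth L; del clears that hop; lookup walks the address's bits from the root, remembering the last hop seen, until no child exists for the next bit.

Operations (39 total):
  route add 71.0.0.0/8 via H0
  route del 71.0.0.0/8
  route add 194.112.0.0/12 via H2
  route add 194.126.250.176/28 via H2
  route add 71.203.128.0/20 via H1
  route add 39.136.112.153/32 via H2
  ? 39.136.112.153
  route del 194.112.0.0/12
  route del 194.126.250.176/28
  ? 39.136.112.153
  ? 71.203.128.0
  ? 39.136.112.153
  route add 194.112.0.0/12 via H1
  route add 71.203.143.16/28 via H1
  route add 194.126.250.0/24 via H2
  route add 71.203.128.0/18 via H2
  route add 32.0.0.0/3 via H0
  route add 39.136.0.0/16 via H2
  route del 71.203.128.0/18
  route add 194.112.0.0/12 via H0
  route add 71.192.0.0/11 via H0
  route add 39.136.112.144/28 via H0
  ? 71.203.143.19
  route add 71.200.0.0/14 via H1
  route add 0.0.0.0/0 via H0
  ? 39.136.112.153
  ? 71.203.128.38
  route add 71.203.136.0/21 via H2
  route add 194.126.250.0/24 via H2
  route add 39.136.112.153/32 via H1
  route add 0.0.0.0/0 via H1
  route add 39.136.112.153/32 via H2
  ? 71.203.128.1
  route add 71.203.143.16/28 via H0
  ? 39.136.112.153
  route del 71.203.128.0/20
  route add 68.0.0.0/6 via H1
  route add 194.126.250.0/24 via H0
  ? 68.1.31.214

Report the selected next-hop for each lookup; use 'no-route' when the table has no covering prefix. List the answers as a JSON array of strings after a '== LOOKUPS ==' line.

Process each operation:
  add 71.0.0.0/8 -> H0 at depth 8
  - 71.0.0.0/8 clear@8
  add 194.112.0.0/12 -> H2 at depth 12
  add 194.126.250.176/28 -> H2 at depth 28
  add 71.203.128.0/20 -> H1 at depth 20
  add 39.136.112.153/32 -> H2 at depth 32
  Q 39.136.112.153: descend 00100111100010000111000010011001 ; hops seen [H2] ; pick H2
  - 194.112.0.0/12 clear@12
  - 194.126.250.176/28 clear@28
  Q 39.136.112.153: descend 00100111100010000111000010011001 ; hops seen [H2] ; pick H2
  Q 71.203.128.0: descend 01000111110010111000 ; hops seen [H1] ; pick H1
  Q 39.136.112.153: descend 00100111100010000111000010011001 ; hops seen [H2] ; pick H2
  add 194.112.0.0/12 -> H1 at depth 12
  add 71.203.143.16/28 -> H1 at depth 28
  add 194.126.250.0/24 -> H2 at depth 24
  add 71.203.128.0/18 -> H2 at depth 18
  add 32.0.0.0/3 -> H0 at depth 3
  add 39.136.0.0/16 -> H2 at depth 16
  - 71.203.128.0/18 clear@18
  add 194.112.0.0/12 -> H0 at depth 12
  add 71.192.0.0/11 -> H0 at depth 11
  add 39.136.112.144/28 -> H0 at depth 28
  Q 71.203.143.19: descend 0100011111001011100011110001 ; hops seen [H0,H1,H1] ; pick H1
  add 71.200.0.0/14 -> H1 at depth 14
  add 0.0.0.0/0 -> H0 at depth 0
  Q 39.136.112.153: descend 00100111100010000111000010011001 ; hops seen [H0,H0,H2,H0,H2] ; pick H2
  Q 71.203.128.38: descend 01000111110010111000 ; hops seen [H0,H0,H1,H1] ; pick H1
  add 71.203.136.0/21 -> H2 at depth 21
  add 194.126.250.0/24 -> H2 at depth 24
  add 39.136.112.153/32 -> H1 at depth 32
  add 0.0.0.0/0 -> H1 at depth 0
  add 39.136.112.153/32 -> H2 at depth 32
  Q 71.203.128.1: descend 01000111110010111000 ; hops seen [H1,H0,H1,H1] ; pick H1
  add 71.203.143.16/28 -> H0 at depth 28
  Q 39.136.112.153: descend 00100111100010000111000010011001 ; hops seen [H1,H0,H2,H0,H2] ; pick H2
  - 71.203.128.0/20 clear@20
  add 68.0.0.0/6 -> H1 at depth 6
  add 194.126.250.0/24 -> H0 at depth 24
  Q 68.1.31.214: descend 010001 ; hops seen [H1,H1] ; pick H1

== LOOKUPS ==
["H2","H2","H1","H2","H1","H2","H1","H1","H2","H1"]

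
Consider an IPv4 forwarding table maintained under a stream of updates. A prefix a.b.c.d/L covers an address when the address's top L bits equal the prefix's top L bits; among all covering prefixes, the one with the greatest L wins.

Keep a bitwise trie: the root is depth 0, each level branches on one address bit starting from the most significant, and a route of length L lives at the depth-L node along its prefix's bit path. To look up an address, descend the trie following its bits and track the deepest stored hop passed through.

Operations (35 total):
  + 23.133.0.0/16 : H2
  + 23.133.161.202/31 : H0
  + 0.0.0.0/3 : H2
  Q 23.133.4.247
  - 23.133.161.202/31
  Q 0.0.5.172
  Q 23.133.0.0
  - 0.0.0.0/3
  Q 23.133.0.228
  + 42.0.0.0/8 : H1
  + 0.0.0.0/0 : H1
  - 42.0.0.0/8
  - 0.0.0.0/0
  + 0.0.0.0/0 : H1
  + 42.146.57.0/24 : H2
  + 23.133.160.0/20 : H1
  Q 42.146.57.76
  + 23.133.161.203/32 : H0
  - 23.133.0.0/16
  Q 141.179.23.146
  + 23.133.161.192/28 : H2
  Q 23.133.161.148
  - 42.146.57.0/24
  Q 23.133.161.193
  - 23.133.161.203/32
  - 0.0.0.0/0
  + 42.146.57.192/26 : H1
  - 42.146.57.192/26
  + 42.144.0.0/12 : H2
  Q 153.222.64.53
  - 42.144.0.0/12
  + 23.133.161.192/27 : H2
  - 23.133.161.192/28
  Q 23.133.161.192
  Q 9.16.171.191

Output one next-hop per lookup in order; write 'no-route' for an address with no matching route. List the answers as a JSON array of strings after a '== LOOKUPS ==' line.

Apply in order:
  + 23.133.0.0/16 (H2) depth=16
  + 23.133.161.202/31 (H0) depth=31
  + 0.0.0.0/3 (H2) depth=3
  ? 23.133.4.247  path d0:-→d1:-→d2:-→d3:H2→d4:-→d5:-→d6:-→d7:-→d8:-→d9:-→d10:-→d11:-→d12:-→d13:-→d14:-→d15:-→d16:H2  best=H2
  - 23.133.161.202/31 clear@31
  ? 0.0.5.172  path d0:-→d1:-→d2:-→d3:H2  best=H2
  ? 23.133.0.0  path d0:-→d1:-→d2:-→d3:H2→d4:-→d5:-→d6:-→d7:-→d8:-→d9:-→d10:-→d11:-→d12:-→d13:-→d14:-→d15:-→d16:H2  best=H2
  - 0.0.0.0/3 clear@3
  ? 23.133.0.228  path d0:-→d1:-→d2:-→d3:-→d4:-→d5:-→d6:-→d7:-→d8:-→d9:-→d10:-→d11:-→d12:-→d13:-→d14:-→d15:-→d16:H2  best=H2
  + 42.0.0.0/8 (H1) depth=8
  + 0.0.0.0/0 (H1) depth=0
  - 42.0.0.0/8 clear@8
  - 0.0.0.0/0 clear@0
  + 0.0.0.0/0 (H1) depth=0
  + 42.146.57.0/24 (H2) depth=24
  + 23.133.160.0/20 (H1) depth=20
  ? 42.146.57.76  path d0:H1→d1:-→d2:-→d3:-→d4:-→d5:-→d6:-→d7:-→d8:-→d9:-→d10:-→d11:-→d12:-→d13:-→d14:-→d15:-→d16:-→d17:-→d18:-→d19:-→d20:-→d21:-→d22:-→d23:-→d24:H2  best=H2
  + 23.133.161.203/32 (H0) depth=32
  - 23.133.0.0/16 clear@16
  ? 141.179.23.146  path d0:H1  best=H1
  + 23.133.161.192/28 (H2) depth=28
  ? 23.133.161.148  path d0:H1→d1:-→d2:-→d3:-→d4:-→d5:-→d6:-→d7:-→d8:-→d9:-→d10:-→d11:-→d12:-→d13:-→d14:-→d15:-→d16:-→d17:-→d18:-→d19:-→d20:H1→d21:-→d22:-→d23:-→d24:-→d25:-  best=H1
  - 42.146.57.0/24 clear@24
  ? 23.133.161.193  path d0:H1→d1:-→d2:-→d3:-→d4:-→d5:-→d6:-→d7:-→d8:-→d9:-→d10:-→d11:-→d12:-→d13:-→d14:-→d15:-→d16:-→d17:-→d18:-→d19:-→d20:H1→d21:-→d22:-→d23:-→d24:-→d25:-→d26:-→d27:-→d28:H2  best=H2
  - 23.133.161.203/32 clear@32
  - 0.0.0.0/0 clear@0
  + 42.146.57.192/26 (H1) depth=26
  - 42.146.57.192/26 clear@26
  + 42.144.0.0/12 (H2) depth=12
  ? 153.222.64.53  path d0:-  best=no-route
  - 42.144.0.0/12 clear@12
  + 23.133.161.192/27 (H2) depth=27
  - 23.133.161.192/28 clear@28
  ? 23.133.161.192  path d0:-→d1:-→d2:-→d3:-→d4:-→d5:-→d6:-→d7:-→d8:-→d9:-→d10:-→d11:-→d12:-→d13:-→d14:-→d15:-→d16:-→d17:-→d18:-→d19:-→d20:H1→d21:-→d22:-→d23:-→d24:-→d25:-→d26:-→d27:H2→d28:-  best=H2
  ? 9.16.171.191  path d0:-→d1:-→d2:-→d3:-  best=no-route

== LOOKUPS ==
["H2","H2","H2","H2","H2","H1","H1","H2","no-route","H2","no-route"]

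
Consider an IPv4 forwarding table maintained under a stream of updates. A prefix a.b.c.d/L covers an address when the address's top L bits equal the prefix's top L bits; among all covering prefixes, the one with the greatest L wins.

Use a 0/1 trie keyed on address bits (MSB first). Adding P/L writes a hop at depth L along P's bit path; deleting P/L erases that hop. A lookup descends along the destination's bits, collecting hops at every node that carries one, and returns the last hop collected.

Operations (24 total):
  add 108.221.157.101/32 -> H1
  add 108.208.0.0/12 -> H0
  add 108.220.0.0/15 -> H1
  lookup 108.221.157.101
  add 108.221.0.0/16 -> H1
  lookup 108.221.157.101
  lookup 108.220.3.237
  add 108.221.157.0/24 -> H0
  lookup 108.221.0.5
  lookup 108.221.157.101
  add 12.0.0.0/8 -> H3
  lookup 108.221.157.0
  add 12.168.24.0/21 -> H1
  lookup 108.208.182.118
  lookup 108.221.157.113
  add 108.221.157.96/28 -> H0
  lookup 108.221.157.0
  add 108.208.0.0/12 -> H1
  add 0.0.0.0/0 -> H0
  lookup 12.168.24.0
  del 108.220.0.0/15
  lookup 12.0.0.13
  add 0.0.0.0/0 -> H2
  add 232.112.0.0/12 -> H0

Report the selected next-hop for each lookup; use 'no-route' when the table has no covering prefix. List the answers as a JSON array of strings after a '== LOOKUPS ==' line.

Apply in order:
  + 108.221.157.101/32 (H1) depth=32
  + 108.208.0.0/12 (H0) depth=12
  + 108.220.0.0/15 (H1) depth=15
  ? 108.221.157.101  path d0:-→d1:-→d2:-→d3:-→d4:-→d5:-→d6:-→d7:-→d8:-→d9:-→d10:-→d11:-→d12:H0→d13:-→d14:-→d15:H1→d16:-→d17:-→d18:-→d19:-→d20:-→d21:-→d22:-→d23:-→d24:-→d25:-→d26:-→d27:-→d28:-→d29:-→d30:-→d31:-→d32:H1  best=H1
  + 108.221.0.0/16 (H1) depth=16
  ? 108.221.157.101  path d0:-→d1:-→d2:-→d3:-→d4:-→d5:-→d6:-→d7:-→d8:-→d9:-→d10:-→d11:-→d12:H0→d13:-→d14:-→d15:H1→d16:H1→d17:-→d18:-→d19:-→d20:-→d21:-→d22:-→d23:-→d24:-→d25:-→d26:-→d27:-→d28:-→d29:-→d30:-→d31:-→d32:H1  best=H1
  ? 108.220.3.237  path d0:-→d1:-→d2:-→d3:-→d4:-→d5:-→d6:-→d7:-→d8:-→d9:-→d10:-→d11:-→d12:H0→d13:-→d14:-→d15:H1  best=H1
  + 108.221.157.0/24 (H0) depth=24
  ? 108.221.0.5  path d0:-→d1:-→d2:-→d3:-→d4:-→d5:-→d6:-→d7:-→d8:-→d9:-→d10:-→d11:-→d12:H0→d13:-→d14:-→d15:H1→d16:H1  best=H1
  ? 108.221.157.101  path d0:-→d1:-→d2:-→d3:-→d4:-→d5:-→d6:-→d7:-→d8:-→d9:-→d10:-→d11:-→d12:H0→d13:-→d14:-→d15:H1→d16:H1→d17:-→d18:-→d19:-→d20:-→d21:-→d22:-→d23:-→d24:H0→d25:-→d26:-→d27:-→d28:-→d29:-→d30:-→d31:-→d32:H1  best=H1
  + 12.0.0.0/8 (H3) depth=8
  ? 108.221.157.0  path d0:-→d1:-→d2:-→d3:-→d4:-→d5:-→d6:-→d7:-→d8:-→d9:-→d10:-→d11:-→d12:H0→d13:-→d14:-→d15:H1→d16:H1→d17:-→d18:-→d19:-→d20:-→d21:-→d22:-→d23:-→d24:H0→d25:-  best=H0
  + 12.168.24.0/21 (H1) depth=21
  ? 108.208.182.118  path d0:-→d1:-→d2:-→d3:-→d4:-→d5:-→d6:-→d7:-→d8:-→d9:-→d10:-→d11:-→d12:H0  best=H0
  ? 108.221.157.113  path d0:-→d1:-→d2:-→d3:-→d4:-→d5:-→d6:-→d7:-→d8:-→d9:-→d10:-→d11:-→d12:H0→d13:-→d14:-→d15:H1→d16:H1→d17:-→d18:-→d19:-→d20:-→d21:-→d22:-→d23:-→d24:H0→d25:-→d26:-→d27:-  best=H0
  + 108.221.157.96/28 (H0) depth=28
  ? 108.221.157.0  path d0:-→d1:-→d2:-→d3:-→d4:-→d5:-→d6:-→d7:-→d8:-→d9:-→d10:-→d11:-→d12:H0→d13:-→d14:-→d15:H1→d16:H1→d17:-→d18:-→d19:-→d20:-→d21:-→d22:-→d23:-→d24:H0→d25:-  best=H0
  + 108.208.0.0/12 (H1) depth=12
  + 0.0.0.0/0 (H0) depth=0
  ? 12.168.24.0  path d0:H0→d1:-→d2:-→d3:-→d4:-→d5:-→d6:-→d7:-→d8:H3→d9:-→d10:-→d11:-→d12:-→d13:-→d14:-→d15:-→d16:-→d17:-→d18:-→d19:-→d20:-→d21:H1  best=H1
  del 108.220.0.0/15 (clear depth 15)
  ? 12.0.0.13  path d0:H0→d1:-→d2:-→d3:-→d4:-→d5:-→d6:-→d7:-→d8:H3  best=H3
  + 0.0.0.0/0 (H2) depth=0
  + 232.112.0.0/12 (H0) depth=12

== LOOKUPS ==
["H1","H1","H1","H1","H1","H0","H0","H0","H0","H1","H3"]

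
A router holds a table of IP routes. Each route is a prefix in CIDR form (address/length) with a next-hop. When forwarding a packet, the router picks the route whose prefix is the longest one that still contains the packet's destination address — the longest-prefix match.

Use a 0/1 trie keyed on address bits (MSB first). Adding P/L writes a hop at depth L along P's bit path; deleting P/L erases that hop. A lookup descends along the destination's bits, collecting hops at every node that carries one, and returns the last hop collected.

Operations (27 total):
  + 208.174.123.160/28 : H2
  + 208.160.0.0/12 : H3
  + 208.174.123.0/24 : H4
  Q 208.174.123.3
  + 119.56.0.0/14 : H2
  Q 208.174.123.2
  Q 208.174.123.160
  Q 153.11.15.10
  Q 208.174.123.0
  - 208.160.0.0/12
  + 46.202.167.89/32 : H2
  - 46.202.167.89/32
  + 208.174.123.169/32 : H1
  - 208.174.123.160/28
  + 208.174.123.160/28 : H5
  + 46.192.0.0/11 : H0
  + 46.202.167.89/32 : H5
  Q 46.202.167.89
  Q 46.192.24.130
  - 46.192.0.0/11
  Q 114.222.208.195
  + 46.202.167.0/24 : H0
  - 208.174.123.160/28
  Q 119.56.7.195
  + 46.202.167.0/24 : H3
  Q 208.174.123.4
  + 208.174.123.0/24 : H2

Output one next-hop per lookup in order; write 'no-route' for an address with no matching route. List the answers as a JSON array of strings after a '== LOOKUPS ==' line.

Trace:
  add 208.174.123.160/28 -> H2 at depth 28
  add 208.160.0.0/12 -> H3 at depth 12
  add 208.174.123.0/24 -> H4 at depth 24
  lookup 208.174.123.3: bits 110100001010111001111011 walk d0:-→d1:-→d2:-→d3:-→d4:-→d5:-→d6:-→d7:-→d8:-→d9:-→d10:-→d11:-→d12:H3→d13:-→d14:-→d15:-→d16:-→d17:-→d18:-→d19:-→d20:-→d21:-→d22:-→d23:-→d24:H4 -> H4
  add 119.56.0.0/14 -> H2 at depth 14
  lookup 208.174.123.2: bits 110100001010111001111011 walk d0:-→d1:-→d2:-→d3:-→d4:-→d5:-→d6:-→d7:-→d8:-→d9:-→d10:-→d11:-→d12:H3→d13:-→d14:-→d15:-→d16:-→d17:-→d18:-→d19:-→d20:-→d21:-→d22:-→d23:-→d24:H4 -> H4
  lookup 208.174.123.160: bits 1101000010101110011110111010 walk d0:-→d1:-→d2:-→d3:-→d4:-→d5:-→d6:-→d7:-→d8:-→d9:-→d10:-→d11:-→d12:H3→d13:-→d14:-→d15:-→d16:-→d17:-→d18:-→d19:-→d20:-→d21:-→d22:-→d23:-→d24:H4→d25:-→d26:-→d27:-→d28:H2 -> H2
  lookup 153.11.15.10: bits 1 walk d0:-→d1:- -> no-route
  lookup 208.174.123.0: bits 110100001010111001111011 walk d0:-→d1:-→d2:-→d3:-→d4:-→d5:-→d6:-→d7:-→d8:-→d9:-→d10:-→d11:-→d12:H3→d13:-→d14:-→d15:-→d16:-→d17:-→d18:-→d19:-→d20:-→d21:-→d22:-→d23:-→d24:H4 -> H4
  - 208.160.0.0/12 clear@12
  add 46.202.167.89/32 -> H2 at depth 32
  - 46.202.167.89/32 clear@32
  add 208.174.123.169/32 -> H1 at depth 32
  - 208.174.123.160/28 clear@28
  add 208.174.123.160/28 -> H5 at depth 28
  add 46.192.0.0/11 -> H0 at depth 11
  add 46.202.167.89/32 -> H5 at depth 32
  lookup 46.202.167.89: bits 00101110110010101010011101011001 walk d0:-→d1:-→d2:-→d3:-→d4:-→d5:-→d6:-→d7:-→d8:-→d9:-→d10:-→d11:H0→d12:-→d13:-→d14:-→d15:-→d16:-→d17:-→d18:-→d19:-→d20:-→d21:-→d22:-→d23:-→d24:-→d25:-→d26:-→d27:-→d28:-→d29:-→d30:-→d31:-→d32:H5 -> H5
  lookup 46.192.24.130: bits 001011101100 walk d0:-→d1:-→d2:-→d3:-→d4:-→d5:-→d6:-→d7:-→d8:-→d9:-→d10:-→d11:H0→d12:- -> H0
  - 46.192.0.0/11 clear@11
  lookup 114.222.208.195: bits 01110 walk d0:-→d1:-→d2:-→d3:-→d4:-→d5:- -> no-route
  add 46.202.167.0/24 -> H0 at depth 24
  - 208.174.123.160/28 clear@28
  lookup 119.56.7.195: bits 01110111001110 walk d0:-→d1:-→d2:-→d3:-→d4:-→d5:-→d6:-→d7:-→d8:-→d9:-→d10:-→d11:-→d12:-→d13:-→d14:H2 -> H2
  add 46.202.167.0/24 -> H3 at depth 24
  lookup 208.174.123.4: bits 110100001010111001111011 walk d0:-→d1:-→d2:-→d3:-→d4:-→d5:-→d6:-→d7:-→d8:-→d9:-→d10:-→d11:-→d12:-→d13:-→d14:-→d15:-→d16:-→d17:-→d18:-→d19:-→d20:-→d21:-→d22:-→d23:-→d24:H4 -> H4
  add 208.174.123.0/24 -> H2 at depth 24

== LOOKUPS ==
["H4","H4","H2","no-route","H4","H5","H0","no-route","H2","H4"]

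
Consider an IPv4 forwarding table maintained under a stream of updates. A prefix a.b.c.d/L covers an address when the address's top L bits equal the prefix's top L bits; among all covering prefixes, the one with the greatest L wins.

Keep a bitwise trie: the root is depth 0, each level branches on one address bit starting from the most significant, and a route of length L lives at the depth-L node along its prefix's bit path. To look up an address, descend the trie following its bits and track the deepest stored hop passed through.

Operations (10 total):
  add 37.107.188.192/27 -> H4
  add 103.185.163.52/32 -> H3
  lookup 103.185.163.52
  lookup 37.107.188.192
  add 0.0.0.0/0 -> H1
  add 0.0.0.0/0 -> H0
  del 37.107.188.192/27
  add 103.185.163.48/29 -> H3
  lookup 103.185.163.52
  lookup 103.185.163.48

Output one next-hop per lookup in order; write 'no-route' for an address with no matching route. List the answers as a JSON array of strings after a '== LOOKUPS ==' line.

Apply in order:
  + 37.107.188.192/27 (H4) depth=27
  + 103.185.163.52/32 (H3) depth=32
  Q 103.185.163.52: descend 01100111101110011010001100110100 ; hops seen [H3] ; pick H3
  Q 37.107.188.192: descend 001001010110101110111100110 ; hops seen [H4] ; pick H4
  + 0.0.0.0/0 (H1) depth=0
  + 0.0.0.0/0 (H0) depth=0
  del 37.107.188.192/27 (clear depth 27)
  + 103.185.163.48/29 (H3) depth=29
  Q 103.185.163.52: descend 01100111101110011010001100110100 ; hops seen [H0,H3,H3] ; pick H3
  Q 103.185.163.48: descend 01100111101110011010001100110 ; hops seen [H0,H3] ; pick H3

== LOOKUPS ==
["H3","H4","H3","H3"]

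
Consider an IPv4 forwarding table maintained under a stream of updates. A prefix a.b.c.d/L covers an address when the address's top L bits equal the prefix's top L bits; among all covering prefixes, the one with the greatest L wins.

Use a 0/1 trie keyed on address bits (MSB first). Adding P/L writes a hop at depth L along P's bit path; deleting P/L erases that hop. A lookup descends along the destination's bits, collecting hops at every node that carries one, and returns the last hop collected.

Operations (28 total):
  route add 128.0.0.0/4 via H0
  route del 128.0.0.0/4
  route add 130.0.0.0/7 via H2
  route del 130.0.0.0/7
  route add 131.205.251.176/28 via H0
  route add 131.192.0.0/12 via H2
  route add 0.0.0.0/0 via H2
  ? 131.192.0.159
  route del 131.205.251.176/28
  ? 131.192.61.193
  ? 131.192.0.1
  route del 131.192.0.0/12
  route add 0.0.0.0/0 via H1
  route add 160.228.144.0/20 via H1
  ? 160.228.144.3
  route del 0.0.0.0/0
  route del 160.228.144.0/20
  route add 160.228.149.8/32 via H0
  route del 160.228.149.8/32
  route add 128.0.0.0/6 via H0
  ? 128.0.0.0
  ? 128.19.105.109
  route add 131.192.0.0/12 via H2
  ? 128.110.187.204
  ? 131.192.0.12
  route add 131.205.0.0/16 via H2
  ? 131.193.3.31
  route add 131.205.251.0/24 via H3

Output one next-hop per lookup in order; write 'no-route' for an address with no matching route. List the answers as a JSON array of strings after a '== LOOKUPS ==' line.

Process each operation:
  add 128.0.0.0/4 -> H0 at depth 4
  - 128.0.0.0/4 clear@4
  add 130.0.0.0/7 -> H2 at depth 7
  - 130.0.0.0/7 clear@7
  add 131.205.251.176/28 -> H0 at depth 28
  add 131.192.0.0/12 -> H2 at depth 12
  add 0.0.0.0/0 -> H2 at depth 0
  ? 131.192.0.159  path d0:H2→d1:-→d2:-→d3:-→d4:-→d5:-→d6:-→d7:-→d8:-→d9:-→d10:-→d11:-→d12:H2  best=H2
  - 131.205.251.176/28 clear@28
  ? 131.192.61.193  path d0:H2→d1:-→d2:-→d3:-→d4:-→d5:-→d6:-→d7:-→d8:-→d9:-→d10:-→d11:-→d12:H2  best=H2
  ? 131.192.0.1  path d0:H2→d1:-→d2:-→d3:-→d4:-→d5:-→d6:-→d7:-→d8:-→d9:-→d10:-→d11:-→d12:H2  best=H2
  - 131.192.0.0/12 clear@12
  add 0.0.0.0/0 -> H1 at depth 0
  add 160.228.144.0/20 -> H1 at depth 20
  ? 160.228.144.3  path d0:H1→d1:-→d2:-→d3:-→d4:-→d5:-→d6:-→d7:-→d8:-→d9:-→d10:-→d11:-→d12:-→d13:-→d14:-→d15:-→d16:-→d17:-→d18:-→d19:-→d20:H1  best=H1
  - 0.0.0.0/0 clear@0
  - 160.228.144.0/20 clear@20
  add 160.228.149.8/32 -> H0 at depth 32
  - 160.228.149.8/32 clear@32
  add 128.0.0.0/6 -> H0 at depth 6
  ? 128.0.0.0  path d0:-→d1:-→d2:-→d3:-→d4:-→d5:-→d6:H0  best=H0
  ? 128.19.105.109  path d0:-→d1:-→d2:-→d3:-→d4:-→d5:-→d6:H0  best=H0
  add 131.192.0.0/12 -> H2 at depth 12
  ? 128.110.187.204  path d0:-→d1:-→d2:-→d3:-→d4:-→d5:-→d6:H0  best=H0
  ? 131.192.0.12  path d0:-→d1:-→d2:-→d3:-→d4:-→d5:-→d6:H0→d7:-→d8:-→d9:-→d10:-→d11:-→d12:H2  best=H2
  add 131.205.0.0/16 -> H2 at depth 16
  ? 131.193.3.31  path d0:-→d1:-→d2:-→d3:-→d4:-→d5:-→d6:H0→d7:-→d8:-→d9:-→d10:-→d11:-→d12:H2  best=H2
  add 131.205.251.0/24 -> H3 at depth 24

== LOOKUPS ==
["H2","H2","H2","H1","H0","H0","H0","H2","H2"]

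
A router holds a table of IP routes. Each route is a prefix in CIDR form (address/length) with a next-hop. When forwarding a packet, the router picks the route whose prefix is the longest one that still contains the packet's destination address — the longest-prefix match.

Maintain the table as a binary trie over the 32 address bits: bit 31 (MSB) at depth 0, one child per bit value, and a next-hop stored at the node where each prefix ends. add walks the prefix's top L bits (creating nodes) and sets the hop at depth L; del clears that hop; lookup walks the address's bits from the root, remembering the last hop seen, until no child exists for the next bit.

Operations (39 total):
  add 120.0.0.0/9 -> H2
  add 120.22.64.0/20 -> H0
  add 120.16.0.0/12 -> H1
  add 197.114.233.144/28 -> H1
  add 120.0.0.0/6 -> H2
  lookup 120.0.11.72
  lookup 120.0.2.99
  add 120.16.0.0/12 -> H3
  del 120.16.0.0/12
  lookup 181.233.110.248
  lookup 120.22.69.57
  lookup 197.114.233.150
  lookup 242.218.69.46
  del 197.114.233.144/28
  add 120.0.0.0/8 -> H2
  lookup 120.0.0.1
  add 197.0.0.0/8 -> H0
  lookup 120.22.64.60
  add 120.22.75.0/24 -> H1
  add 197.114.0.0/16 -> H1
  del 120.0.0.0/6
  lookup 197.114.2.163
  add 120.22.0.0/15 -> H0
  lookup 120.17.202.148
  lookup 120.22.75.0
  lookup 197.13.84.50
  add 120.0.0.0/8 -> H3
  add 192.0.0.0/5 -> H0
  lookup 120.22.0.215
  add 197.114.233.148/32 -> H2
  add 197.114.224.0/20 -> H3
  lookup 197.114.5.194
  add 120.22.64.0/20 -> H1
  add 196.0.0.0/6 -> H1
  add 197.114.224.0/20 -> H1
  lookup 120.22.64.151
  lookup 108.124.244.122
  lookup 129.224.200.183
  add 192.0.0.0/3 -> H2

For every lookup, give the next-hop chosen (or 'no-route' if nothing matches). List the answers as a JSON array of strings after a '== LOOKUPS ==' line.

Trace:
  + 120.0.0.0/9 (H2) depth=9
  + 120.22.64.0/20 (H0) depth=20
  + 120.16.0.0/12 (H1) depth=12
  + 197.114.233.144/28 (H1) depth=28
  + 120.0.0.0/6 (H2) depth=6
  lookup 120.0.11.72: bits 01111000000 walk d0:-→d1:-→d2:-→d3:-→d4:-→d5:-→d6:H2→d7:-→d8:-→d9:H2→d10:-→d11:- -> H2
  lookup 120.0.2.99: bits 01111000000 walk d0:-→d1:-→d2:-→d3:-→d4:-→d5:-→d6:H2→d7:-→d8:-→d9:H2→d10:-→d11:- -> H2
  + 120.16.0.0/12 (H3) depth=12
  del 120.16.0.0/12 (clear depth 12)
  lookup 181.233.110.248: bits 1 walk d0:-→d1:- -> no-route
  lookup 120.22.69.57: bits 01111000000101100100 walk d0:-→d1:-→d2:-→d3:-→d4:-→d5:-→d6:H2→d7:-→d8:-→d9:H2→d10:-→d11:-→d12:-→d13:-→d14:-→d15:-→d16:-→d17:-→d18:-→d19:-→d20:H0 -> H0
  lookup 197.114.233.150: bits 1100010101110010111010011001 walk d0:-→d1:-→d2:-→d3:-→d4:-→d5:-→d6:-→d7:-→d8:-→d9:-→d10:-→d11:-→d12:-→d13:-→d14:-→d15:-→d16:-→d17:-→d18:-→d19:-→d20:-→d21:-→d22:-→d23:-→d24:-→d25:-→d26:-→d27:-→d28:H1 -> H1
  lookup 242.218.69.46: bits 11 walk d0:-→d1:-→d2:- -> no-route
  del 197.114.233.144/28 (clear depth 28)
  + 120.0.0.0/8 (H2) depth=8
  lookup 120.0.0.1: bits 01111000000 walk d0:-→d1:-→d2:-→d3:-→d4:-→d5:-→d6:H2→d7:-→d8:H2→d9:H2→d10:-→d11:- -> H2
  + 197.0.0.0/8 (H0) depth=8
  lookup 120.22.64.60: bits 01111000000101100100 walk d0:-→d1:-→d2:-→d3:-→d4:-→d5:-→d6:H2→d7:-→d8:H2→d9:H2→d10:-→d11:-→d12:-→d13:-→d14:-→d15:-→d16:-→d17:-→d18:-→d19:-→d20:H0 -> H0
  + 120.22.75.0/24 (H1) depth=24
  + 197.114.0.0/16 (H1) depth=16
  del 120.0.0.0/6 (clear depth 6)
  lookup 197.114.2.163: bits 1100010101110010 walk d0:-→d1:-→d2:-→d3:-→d4:-→d5:-→d6:-→d7:-→d8:H0→d9:-→d10:-→d11:-→d12:-→d13:-→d14:-→d15:-→d16:H1 -> H1
  + 120.22.0.0/15 (H0) depth=15
  lookup 120.17.202.148: bits 0111100000010 walk d0:-→d1:-→d2:-→d3:-→d4:-→d5:-→d6:-→d7:-→d8:H2→d9:H2→d10:-→d11:-→d12:-→d13:- -> H2
  lookup 120.22.75.0: bits 011110000001011001001011 walk d0:-→d1:-→d2:-→d3:-→d4:-→d5:-→d6:-→d7:-→d8:H2→d9:H2→d10:-→d11:-→d12:-→d13:-→d14:-→d15:H0→d16:-→d17:-→d18:-→d19:-→d20:H0→d21:-→d22:-→d23:-→d24:H1 -> H1
  lookup 197.13.84.50: bits 110001010 walk d0:-→d1:-→d2:-→d3:-→d4:-→d5:-→d6:-→d7:-→d8:H0→d9:- -> H0
  + 120.0.0.0/8 (H3) depth=8
  + 192.0.0.0/5 (H0) depth=5
  lookup 120.22.0.215: bits 01111000000101100 walk d0:-→d1:-→d2:-→d3:-→d4:-→d5:-→d6:-→d7:-→d8:H3→d9:H2→d10:-→d11:-→d12:-→d13:-→d14:-→d15:H0→d16:-→d17:- -> H0
  + 197.114.233.148/32 (H2) depth=32
  + 197.114.224.0/20 (H3) depth=20
  lookup 197.114.5.194: bits 1100010101110010 walk d0:-→d1:-→d2:-→d3:-→d4:-→d5:H0→d6:-→d7:-→d8:H0→d9:-→d10:-→d11:-→d12:-→d13:-→d14:-→d15:-→d16:H1 -> H1
  + 120.22.64.0/20 (H1) depth=20
  + 196.0.0.0/6 (H1) depth=6
  + 197.114.224.0/20 (H1) depth=20
  lookup 120.22.64.151: bits 01111000000101100100 walk d0:-→d1:-→d2:-→d3:-→d4:-→d5:-→d6:-→d7:-→d8:H3→d9:H2→d10:-→d11:-→d12:-→d13:-→d14:-→d15:H0→d16:-→d17:-→d18:-→d19:-→d20:H1 -> H1
  lookup 108.124.244.122: bits 011 walk d0:-→d1:-→d2:-→d3:- -> no-route
  lookup 129.224.200.183: bits 1 walk d0:-→d1:- -> no-route
  + 192.0.0.0/3 (H2) depth=3

== LOOKUPS ==
["H2","H2","no-route","H0","H1","no-route","H2","H0","H1","H2","H1","H0","H0","H1","H1","no-route","no-route"]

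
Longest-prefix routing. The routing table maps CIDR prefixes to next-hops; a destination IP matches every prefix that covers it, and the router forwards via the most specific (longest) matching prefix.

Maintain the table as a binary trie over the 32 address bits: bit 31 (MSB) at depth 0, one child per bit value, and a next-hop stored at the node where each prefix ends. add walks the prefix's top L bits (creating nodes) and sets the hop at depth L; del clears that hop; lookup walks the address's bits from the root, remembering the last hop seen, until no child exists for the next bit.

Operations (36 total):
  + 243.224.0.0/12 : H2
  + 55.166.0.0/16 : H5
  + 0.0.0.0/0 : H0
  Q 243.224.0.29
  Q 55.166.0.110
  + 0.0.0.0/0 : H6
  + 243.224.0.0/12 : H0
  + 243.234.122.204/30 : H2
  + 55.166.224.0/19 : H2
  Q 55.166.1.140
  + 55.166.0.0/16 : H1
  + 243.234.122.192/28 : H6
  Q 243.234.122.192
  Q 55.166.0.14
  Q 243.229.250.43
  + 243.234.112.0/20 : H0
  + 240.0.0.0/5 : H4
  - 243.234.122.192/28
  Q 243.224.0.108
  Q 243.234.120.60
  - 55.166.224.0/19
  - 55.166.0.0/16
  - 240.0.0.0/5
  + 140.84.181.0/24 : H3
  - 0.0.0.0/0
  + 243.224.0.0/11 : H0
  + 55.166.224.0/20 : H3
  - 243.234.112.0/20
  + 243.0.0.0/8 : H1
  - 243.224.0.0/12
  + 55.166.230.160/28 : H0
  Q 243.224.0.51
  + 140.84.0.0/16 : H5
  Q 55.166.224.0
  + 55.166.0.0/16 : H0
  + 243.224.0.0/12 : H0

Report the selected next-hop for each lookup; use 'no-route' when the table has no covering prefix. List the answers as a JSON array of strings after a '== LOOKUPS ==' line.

Process each operation:
  + 243.224.0.0/12 (H2) depth=12
  + 55.166.0.0/16 (H5) depth=16
  + 0.0.0.0/0 (H0) depth=0
  ? 243.224.0.29  path d0:H0→d1:-→d2:-→d3:-→d4:-→d5:-→d6:-→d7:-→d8:-→d9:-→d10:-→d11:-→d12:H2  best=H2
  ? 55.166.0.110  path d0:H0→d1:-→d2:-→d3:-→d4:-→d5:-→d6:-→d7:-→d8:-→d9:-→d10:-→d11:-→d12:-→d13:-→d14:-→d15:-→d16:H5  best=H5
  + 0.0.0.0/0 (H6) depth=0
  + 243.224.0.0/12 (H0) depth=12
  + 243.234.122.204/30 (H2) depth=30
  + 55.166.224.0/19 (H2) depth=19
  ? 55.166.1.140  path d0:H6→d1:-→d2:-→d3:-→d4:-→d5:-→d6:-→d7:-→d8:-→d9:-→d10:-→d11:-→d12:-→d13:-→d14:-→d15:-→d16:H5  best=H5
  + 55.166.0.0/16 (H1) depth=16
  + 243.234.122.192/28 (H6) depth=28
  ? 243.234.122.192  path d0:H6→d1:-→d2:-→d3:-→d4:-→d5:-→d6:-→d7:-→d8:-→d9:-→d10:-→d11:-→d12:H0→d13:-→d14:-→d15:-→d16:-→d17:-→d18:-→d19:-→d20:-→d21:-→d22:-→d23:-→d24:-→d25:-→d26:-→d27:-→d28:H6  best=H6
  ? 55.166.0.14  path d0:H6→d1:-→d2:-→d3:-→d4:-→d5:-→d6:-→d7:-→d8:-→d9:-→d10:-→d11:-→d12:-→d13:-→d14:-→d15:-→d16:H1  best=H1
  ? 243.229.250.43  path d0:H6→d1:-→d2:-→d3:-→d4:-→d5:-→d6:-→d7:-→d8:-→d9:-→d10:-→d11:-→d12:H0  best=H0
  + 243.234.112.0/20 (H0) depth=20
  + 240.0.0.0/5 (H4) depth=5
  del 243.234.122.192/28 (clear depth 28)
  ? 243.224.0.108  path d0:H6→d1:-→d2:-→d3:-→d4:-→d5:H4→d6:-→d7:-→d8:-→d9:-→d10:-→d11:-→d12:H0  best=H0
  ? 243.234.120.60  path d0:H6→d1:-→d2:-→d3:-→d4:-→d5:H4→d6:-→d7:-→d8:-→d9:-→d10:-→d11:-→d12:H0→d13:-→d14:-→d15:-→d16:-→d17:-→d18:-→d19:-→d20:H0→d21:-→d22:-  best=H0
  del 55.166.224.0/19 (clear depth 19)
  del 55.166.0.0/16 (clear depth 16)
  del 240.0.0.0/5 (clear depth 5)
  + 140.84.181.0/24 (H3) depth=24
  del 0.0.0.0/0 (clear depth 0)
  + 243.224.0.0/11 (H0) depth=11
  + 55.166.224.0/20 (H3) depth=20
  del 243.234.112.0/20 (clear depth 20)
  + 243.0.0.0/8 (H1) depth=8
  del 243.224.0.0/12 (clear depth 12)
  + 55.166.230.160/28 (H0) depth=28
  ? 243.224.0.51  path d0:-→d1:-→d2:-→d3:-→d4:-→d5:-→d6:-→d7:-→d8:H1→d9:-→d10:-→d11:H0→d12:-  best=H0
  + 140.84.0.0/16 (H5) depth=16
  ? 55.166.224.0  path d0:-→d1:-→d2:-→d3:-→d4:-→d5:-→d6:-→d7:-→d8:-→d9:-→d10:-→d11:-→d12:-→d13:-→d14:-→d15:-→d16:-→d17:-→d18:-→d19:-→d20:H3→d21:-  best=H3
  + 55.166.0.0/16 (H0) depth=16
  + 243.224.0.0/12 (H0) depth=12

== LOOKUPS ==
["H2","H5","H5","H6","H1","H0","H0","H0","H0","H3"]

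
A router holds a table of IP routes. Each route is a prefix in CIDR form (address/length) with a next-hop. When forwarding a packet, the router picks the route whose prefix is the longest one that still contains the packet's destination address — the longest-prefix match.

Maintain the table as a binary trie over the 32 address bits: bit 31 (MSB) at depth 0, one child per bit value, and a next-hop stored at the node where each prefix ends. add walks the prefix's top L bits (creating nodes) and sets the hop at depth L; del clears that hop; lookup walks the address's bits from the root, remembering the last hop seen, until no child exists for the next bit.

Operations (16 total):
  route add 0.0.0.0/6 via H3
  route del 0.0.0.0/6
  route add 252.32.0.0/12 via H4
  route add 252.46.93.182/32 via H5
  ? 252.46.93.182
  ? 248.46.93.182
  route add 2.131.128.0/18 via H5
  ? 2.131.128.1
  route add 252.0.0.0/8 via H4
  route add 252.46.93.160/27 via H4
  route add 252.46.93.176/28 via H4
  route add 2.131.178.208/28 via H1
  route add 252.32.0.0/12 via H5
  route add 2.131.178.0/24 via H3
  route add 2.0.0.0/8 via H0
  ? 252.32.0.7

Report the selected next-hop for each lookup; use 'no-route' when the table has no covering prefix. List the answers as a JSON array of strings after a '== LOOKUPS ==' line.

Apply in order:
  + 0.0.0.0/6 (H3) depth=6
  del 0.0.0.0/6 (clear depth 6)
  + 252.32.0.0/12 (H4) depth=12
  + 252.46.93.182/32 (H5) depth=32
  ? 252.46.93.182  path d0:-→d1:-→d2:-→d3:-→d4:-→d5:-→d6:-→d7:-→d8:-→d9:-→d10:-→d11:-→d12:H4→d13:-→d14:-→d15:-→d16:-→d17:-→d18:-→d19:-→d20:-→d21:-→d22:-→d23:-→d24:-→d25:-→d26:-→d27:-→d28:-→d29:-→d30:-→d31:-→d32:H5  best=H5
  ? 248.46.93.182  path d0:-→d1:-→d2:-→d3:-→d4:-→d5:-  best=no-route
  + 2.131.128.0/18 (H5) depth=18
  ? 2.131.128.1  path d0:-→d1:-→d2:-→d3:-→d4:-→d5:-→d6:-→d7:-→d8:-→d9:-→d10:-→d11:-→d12:-→d13:-→d14:-→d15:-→d16:-→d17:-→d18:H5  best=H5
  + 252.0.0.0/8 (H4) depth=8
  + 252.46.93.160/27 (H4) depth=27
  + 252.46.93.176/28 (H4) depth=28
  + 2.131.178.208/28 (H1) depth=28
  + 252.32.0.0/12 (H5) depth=12
  + 2.131.178.0/24 (H3) depth=24
  + 2.0.0.0/8 (H0) depth=8
  ? 252.32.0.7  path d0:-→d1:-→d2:-→d3:-→d4:-→d5:-→d6:-→d7:-→d8:H4→d9:-→d10:-→d11:-→d12:H5  best=H5

== LOOKUPS ==
["H5","no-route","H5","H5"]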